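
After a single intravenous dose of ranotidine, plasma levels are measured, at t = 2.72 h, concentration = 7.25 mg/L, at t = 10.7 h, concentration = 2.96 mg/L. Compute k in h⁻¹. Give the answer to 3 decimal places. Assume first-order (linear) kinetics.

k = ln(C₁/C₂) / (t₂ − t₁) = ln(7.25/2.96) / (10.7 − 2.72)
  = 0.8958 / 7.980 = 0.1123 h⁻¹

0.112 h⁻¹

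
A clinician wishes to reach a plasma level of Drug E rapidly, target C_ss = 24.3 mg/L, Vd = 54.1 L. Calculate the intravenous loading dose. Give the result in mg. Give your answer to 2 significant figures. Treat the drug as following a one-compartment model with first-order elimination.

LD = Css × Vd = 24.3 × 54.1 = 1315 mg

1300 mg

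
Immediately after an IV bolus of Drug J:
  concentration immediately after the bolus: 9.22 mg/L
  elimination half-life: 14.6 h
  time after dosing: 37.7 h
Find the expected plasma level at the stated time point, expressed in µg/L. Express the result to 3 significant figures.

1540 µg/L

k = ln2 / t½ = 0.693147 / 14.6 = 0.04748 h⁻¹
C = C₀ · e^(−k·t) = 9.220 × e^(−0.04748 × 37.7)
  = 9.220 × 0.1670 = 1.540 mg/L
Convert: 1.540 mg/L × 1000 = 1540 µg/L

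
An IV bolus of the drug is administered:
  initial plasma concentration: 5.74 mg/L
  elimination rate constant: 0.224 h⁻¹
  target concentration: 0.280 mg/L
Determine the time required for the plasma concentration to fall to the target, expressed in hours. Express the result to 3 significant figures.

t = ln(C₀ / C) / k = ln(5.740 / 0.280) / 0.2240
  = ln(20.50) / 0.2240 = 3.020 / 0.2240 = 13.48 h

13.5 h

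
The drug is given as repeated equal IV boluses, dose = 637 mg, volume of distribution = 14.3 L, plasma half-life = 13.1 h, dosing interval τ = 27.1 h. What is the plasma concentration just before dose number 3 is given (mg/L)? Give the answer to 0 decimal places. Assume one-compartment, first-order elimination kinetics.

C₀ per dose = Dose / Vd = 637 / 14.3 = 44.55 mg/L
k = ln2 / t½ = 0.693147 / 13.1 = 0.05291 h⁻¹
Fraction remaining after one interval: r = e^(−kτ) = e^(−0.05291 × 27.1) = 0.2384
Before dose 3, 2 doses have been given (aged 1τ, 2τ).
C_trough = C₀ × (r + r²) = 44.55 × (0.2384 + 0.05683) = 13.15 mg/L

13 mg/L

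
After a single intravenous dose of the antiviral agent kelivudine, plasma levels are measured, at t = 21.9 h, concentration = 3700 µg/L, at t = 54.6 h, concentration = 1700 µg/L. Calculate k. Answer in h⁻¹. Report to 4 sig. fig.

k = ln(C₁/C₂) / (t₂ − t₁) = ln(3700/1700) / (54.6 − 21.9)
  = 0.7777 / 32.70 = 0.02378 h⁻¹

0.02378 h⁻¹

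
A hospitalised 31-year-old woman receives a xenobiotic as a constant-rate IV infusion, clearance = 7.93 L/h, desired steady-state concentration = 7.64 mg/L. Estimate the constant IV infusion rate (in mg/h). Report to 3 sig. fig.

60.6 mg/h

At steady state, infusion rate R₀ = Css × CL = 7.64 × 7.930 = 60.59 mg/h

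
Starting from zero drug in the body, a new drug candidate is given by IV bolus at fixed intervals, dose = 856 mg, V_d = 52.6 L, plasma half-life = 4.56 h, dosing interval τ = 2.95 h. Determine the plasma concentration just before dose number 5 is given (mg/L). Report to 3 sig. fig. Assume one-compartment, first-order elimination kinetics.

24.0 mg/L

C₀ per dose = Dose / Vd = 856 / 52.6 = 16.27 mg/L
k = ln2 / t½ = 0.693147 / 4.56 = 0.1520 h⁻¹
Fraction remaining after one interval: r = e^(−kτ) = e^(−0.1520 × 2.95) = 0.6386
Before dose 5, 4 doses have been given (aged 1τ, 2τ, 3τ, 4τ).
C_trough = C₀ × (r + r² + … + r^4) = C₀ × r(1−r^4)/(1−r)
        = 16.27 × 0.6386 × (1 − 0.1663) / (1 − 0.6386) = 23.97 mg/L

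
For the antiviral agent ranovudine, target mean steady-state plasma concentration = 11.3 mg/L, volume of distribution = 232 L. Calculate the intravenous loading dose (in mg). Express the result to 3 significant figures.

2620 mg

LD = Css × Vd = 11.3 × 232 = 2622 mg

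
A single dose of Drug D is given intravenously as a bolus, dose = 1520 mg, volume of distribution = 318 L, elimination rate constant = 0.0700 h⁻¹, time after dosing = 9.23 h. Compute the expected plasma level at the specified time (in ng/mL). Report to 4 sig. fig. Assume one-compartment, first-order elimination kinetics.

C₀ = Dose / Vd = 1520 / 318 = 4.780 mg/L
C = C₀ · e^(−k·t) = 4.780 × e^(−0.07000 × 9.23)
  = 4.780 × 0.5241 = 2.505 mg/L
Convert: 2.505 mg/L × 1000 = 2505 ng/mL

2505 ng/mL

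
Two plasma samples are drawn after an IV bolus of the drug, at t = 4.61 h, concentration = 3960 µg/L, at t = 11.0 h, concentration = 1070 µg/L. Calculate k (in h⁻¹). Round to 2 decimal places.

0.20 h⁻¹

k = ln(C₁/C₂) / (t₂ − t₁) = ln(3960/1070) / (11.0 − 4.61)
  = 1.309 / 6.390 = 0.2049 h⁻¹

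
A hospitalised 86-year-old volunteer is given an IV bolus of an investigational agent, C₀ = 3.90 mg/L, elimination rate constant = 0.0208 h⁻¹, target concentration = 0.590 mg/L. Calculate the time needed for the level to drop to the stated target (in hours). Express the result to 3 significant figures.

t = ln(C₀ / C) / k = ln(3.900 / 0.590) / 0.02080
  = ln(6.610) / 0.02080 = 1.889 / 0.02080 = 90.82 h

90.8 h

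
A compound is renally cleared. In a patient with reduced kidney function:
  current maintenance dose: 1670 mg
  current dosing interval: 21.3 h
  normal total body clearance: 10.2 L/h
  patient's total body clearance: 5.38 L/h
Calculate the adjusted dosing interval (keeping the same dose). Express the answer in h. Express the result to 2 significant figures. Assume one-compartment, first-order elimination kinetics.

To keep the same average steady-state level, dosing rate must scale with clearance.
CL ratio = 5.38 / 10.2 = 0.5275
New interval (same dose) = 21.3 / 0.5275 = 40.38 h

40 h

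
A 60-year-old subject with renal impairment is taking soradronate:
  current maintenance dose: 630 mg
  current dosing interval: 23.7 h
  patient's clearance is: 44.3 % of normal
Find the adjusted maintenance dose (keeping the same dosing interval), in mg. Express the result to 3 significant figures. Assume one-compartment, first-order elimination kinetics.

279 mg

To keep the same average steady-state level, dosing rate must scale with clearance.
CL ratio = 44.3 / 100 = 0.4430
New dose (same interval) = 630 × 0.4430 = 279.1 mg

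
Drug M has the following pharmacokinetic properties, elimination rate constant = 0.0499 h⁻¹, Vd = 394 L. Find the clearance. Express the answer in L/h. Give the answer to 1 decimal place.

19.7 L/h

CL = k × Vd = 0.0499 × 394 = 19.66 L/h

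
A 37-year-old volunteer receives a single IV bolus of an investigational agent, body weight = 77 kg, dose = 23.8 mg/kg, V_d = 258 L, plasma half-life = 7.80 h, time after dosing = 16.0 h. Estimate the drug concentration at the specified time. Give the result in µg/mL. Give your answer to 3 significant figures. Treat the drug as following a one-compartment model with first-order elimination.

Total dose = 23.8 × 77 = 1833 mg
C₀ = Dose / Vd = 1833 / 258 = 7.105 mg/L
k = ln2 / t½ = 0.693147 / 7.80 = 0.08887 h⁻¹
C = C₀ · e^(−k·t) = 7.105 × e^(−0.08887 × 16.0)
  = 7.105 × 0.2413 = 1.714 mg/L
(1.714 mg/L = 1.714 µg/mL)

1.71 µg/mL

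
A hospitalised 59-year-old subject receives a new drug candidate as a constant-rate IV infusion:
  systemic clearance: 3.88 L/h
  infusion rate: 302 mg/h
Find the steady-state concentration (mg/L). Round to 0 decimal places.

78 mg/L

At steady state Css = R₀ / CL = 302 / 3.880 = 77.84 mg/L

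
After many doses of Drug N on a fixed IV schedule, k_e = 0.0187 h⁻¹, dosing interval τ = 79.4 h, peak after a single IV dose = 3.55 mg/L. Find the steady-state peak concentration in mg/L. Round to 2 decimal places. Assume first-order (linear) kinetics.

e^(−kτ) = e^(−0.01870 × 79.4) = 0.2266
Accumulation ratio R = 1 / (1 − e^(−kτ)) = 1 / (1 − 0.2266) = 1.293
Steady-state peak = C₀ × R = 3.55 × 1.293 = 4.590 mg/L

4.59 mg/L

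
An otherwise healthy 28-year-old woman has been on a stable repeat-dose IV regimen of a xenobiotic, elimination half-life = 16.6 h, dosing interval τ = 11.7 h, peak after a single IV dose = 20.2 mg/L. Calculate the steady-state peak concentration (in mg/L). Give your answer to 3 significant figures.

52.3 mg/L

k = ln2 / t½ = 0.693147 / 16.6 = 0.04176 h⁻¹
e^(−kτ) = e^(−0.04176 × 11.7) = 0.6135
Accumulation ratio R = 1 / (1 − e^(−kτ)) = 1 / (1 − 0.6135) = 2.587
Steady-state peak = C₀ × R = 20.2 × 2.587 = 52.26 mg/L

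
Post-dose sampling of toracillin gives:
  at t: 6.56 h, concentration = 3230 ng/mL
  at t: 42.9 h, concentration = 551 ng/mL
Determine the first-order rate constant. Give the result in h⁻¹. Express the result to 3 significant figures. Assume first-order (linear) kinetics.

k = ln(C₁/C₂) / (t₂ − t₁) = ln(3230/551) / (42.9 − 6.56)
  = 1.769 / 36.34 = 0.04868 h⁻¹

0.0487 h⁻¹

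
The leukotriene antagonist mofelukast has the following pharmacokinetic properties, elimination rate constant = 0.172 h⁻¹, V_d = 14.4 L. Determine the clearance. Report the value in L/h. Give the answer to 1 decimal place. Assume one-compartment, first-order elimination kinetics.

2.5 L/h

CL = k × Vd = 0.172 × 14.4 = 2.477 L/h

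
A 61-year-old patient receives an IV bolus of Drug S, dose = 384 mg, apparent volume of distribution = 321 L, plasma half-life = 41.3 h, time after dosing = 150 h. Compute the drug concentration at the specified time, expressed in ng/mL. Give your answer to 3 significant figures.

C₀ = Dose / Vd = 384.0 / 321 = 1.196 mg/L
k = ln2 / t½ = 0.693147 / 41.3 = 0.01678 h⁻¹
C = C₀ · e^(−k·t) = 1.196 × e^(−0.01678 × 150)
  = 1.196 × 0.08070 = 0.09652 mg/L
Convert: 0.09652 mg/L × 1000 = 96.52 ng/mL

96.5 ng/mL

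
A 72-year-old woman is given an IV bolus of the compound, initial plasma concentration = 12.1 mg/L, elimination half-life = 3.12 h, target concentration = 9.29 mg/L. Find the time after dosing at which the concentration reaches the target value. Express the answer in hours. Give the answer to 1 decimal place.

1.2 h

k = ln2 / t½ = 0.693147 / 3.12 = 0.2222 h⁻¹
t = ln(C₀ / C) / k = ln(12.10 / 9.29) / 0.2222
  = ln(1.302) / 0.2222 = 0.2639 / 0.2222 = 1.188 h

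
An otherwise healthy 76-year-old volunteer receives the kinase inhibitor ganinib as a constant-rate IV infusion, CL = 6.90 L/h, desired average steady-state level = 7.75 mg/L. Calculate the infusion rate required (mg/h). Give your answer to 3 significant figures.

53.5 mg/h

At steady state, infusion rate R₀ = Css × CL = 7.75 × 6.900 = 53.48 mg/h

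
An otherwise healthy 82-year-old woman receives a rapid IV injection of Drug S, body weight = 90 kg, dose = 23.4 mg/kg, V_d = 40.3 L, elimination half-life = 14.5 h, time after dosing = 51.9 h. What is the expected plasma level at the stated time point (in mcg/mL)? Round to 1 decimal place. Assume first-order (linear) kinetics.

4.4 mcg/mL

Total dose = 23.4 × 90 = 2106 mg
C₀ = Dose / Vd = 2106 / 40.3 = 52.26 mg/L
k = ln2 / t½ = 0.693147 / 14.5 = 0.04780 h⁻¹
C = C₀ · e^(−k·t) = 52.26 × e^(−0.04780 × 51.9)
  = 52.26 × 0.08367 = 4.373 mg/L
(4.373 mg/L = 4.373 mcg/mL)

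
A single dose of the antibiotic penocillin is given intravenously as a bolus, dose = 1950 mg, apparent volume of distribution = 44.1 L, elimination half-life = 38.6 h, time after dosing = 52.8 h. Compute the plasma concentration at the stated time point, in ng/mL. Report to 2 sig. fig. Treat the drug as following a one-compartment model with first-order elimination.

C₀ = Dose / Vd = 1950 / 44.1 = 44.22 mg/L
k = ln2 / t½ = 0.693147 / 38.6 = 0.01796 h⁻¹
C = C₀ · e^(−k·t) = 44.22 × e^(−0.01796 × 52.8)
  = 44.22 × 0.3874 = 17.13 mg/L
Convert: 17.13 mg/L × 1000 = 17130 ng/mL

17000 ng/mL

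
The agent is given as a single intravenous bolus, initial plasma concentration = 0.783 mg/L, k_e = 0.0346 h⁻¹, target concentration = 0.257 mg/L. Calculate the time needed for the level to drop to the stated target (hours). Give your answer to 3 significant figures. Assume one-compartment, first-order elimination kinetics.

32.2 h

t = ln(C₀ / C) / k = ln(0.7830 / 0.257) / 0.03460
  = ln(3.047) / 0.03460 = 1.114 / 0.03460 = 32.20 h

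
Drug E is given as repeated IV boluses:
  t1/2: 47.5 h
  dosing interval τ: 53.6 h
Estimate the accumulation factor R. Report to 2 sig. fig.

1.8

k = ln2 / t½ = 0.693147 / 47.5 = 0.01459 h⁻¹
e^(−kτ) = e^(−0.01459 × 53.6) = 0.4575
Accumulation ratio R = 1 / (1 − e^(−kτ)) = 1 / (1 − 0.4575) = 1.843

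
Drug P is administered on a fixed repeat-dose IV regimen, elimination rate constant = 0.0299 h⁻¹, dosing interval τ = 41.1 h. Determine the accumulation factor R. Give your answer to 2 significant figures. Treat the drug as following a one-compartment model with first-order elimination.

e^(−kτ) = e^(−0.02990 × 41.1) = 0.2926
Accumulation ratio R = 1 / (1 − e^(−kτ)) = 1 / (1 − 0.2926) = 1.414

1.4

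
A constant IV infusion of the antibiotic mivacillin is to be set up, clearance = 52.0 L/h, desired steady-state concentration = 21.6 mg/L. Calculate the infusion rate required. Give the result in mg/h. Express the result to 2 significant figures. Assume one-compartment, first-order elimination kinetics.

At steady state, infusion rate R₀ = Css × CL = 21.6 × 52.00 = 1123 mg/h

1100 mg/h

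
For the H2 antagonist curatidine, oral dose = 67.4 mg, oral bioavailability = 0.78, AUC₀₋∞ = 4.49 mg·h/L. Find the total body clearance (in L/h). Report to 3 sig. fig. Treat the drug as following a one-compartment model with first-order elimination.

11.7 L/h

CL = F·Dose / AUC = 0.78 × 67.4 / 4.49 = 11.71 L/h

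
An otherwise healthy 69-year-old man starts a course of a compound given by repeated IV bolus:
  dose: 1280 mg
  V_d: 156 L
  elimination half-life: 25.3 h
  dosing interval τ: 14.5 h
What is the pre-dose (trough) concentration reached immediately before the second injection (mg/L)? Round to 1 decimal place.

C₀ per dose = Dose / Vd = 1280 / 156 = 8.205 mg/L
k = ln2 / t½ = 0.693147 / 25.3 = 0.02740 h⁻¹
Fraction remaining after one interval: r = e^(−kτ) = e^(−0.02740 × 14.5) = 0.6721
Before dose 2, 1 dose has been given (aged 1τ).
C_trough = C₀ × r = 8.205 × 0.6721 = 5.515 mg/L

5.5 mg/L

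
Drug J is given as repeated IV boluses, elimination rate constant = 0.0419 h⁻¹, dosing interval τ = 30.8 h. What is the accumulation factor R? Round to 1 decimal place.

e^(−kτ) = e^(−0.04190 × 30.8) = 0.2751
Accumulation ratio R = 1 / (1 − e^(−kτ)) = 1 / (1 − 0.2751) = 1.380

1.4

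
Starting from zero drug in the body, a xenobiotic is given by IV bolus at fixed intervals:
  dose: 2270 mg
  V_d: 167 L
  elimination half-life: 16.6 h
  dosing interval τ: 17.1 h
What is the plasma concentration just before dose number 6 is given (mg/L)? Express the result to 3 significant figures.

12.7 mg/L

C₀ per dose = Dose / Vd = 2270 / 167 = 13.59 mg/L
k = ln2 / t½ = 0.693147 / 16.6 = 0.04176 h⁻¹
Fraction remaining after one interval: r = e^(−kτ) = e^(−0.04176 × 17.1) = 0.4896
Before dose 6, 5 doses have been given (aged 1τ, 2τ, 3τ, 4τ, 5τ).
C_trough = C₀ × (r + r² + … + r^5) = C₀ × r(1−r^5)/(1−r)
        = 13.59 × 0.4896 × (1 − 0.02813) / (1 − 0.4896) = 12.67 mg/L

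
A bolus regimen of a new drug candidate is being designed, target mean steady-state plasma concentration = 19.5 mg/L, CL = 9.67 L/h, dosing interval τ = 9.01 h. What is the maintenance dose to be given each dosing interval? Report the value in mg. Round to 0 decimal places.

At steady state, Dose/τ = Css × CL.
Dose = Css × CL × τ = 19.5 × 9.670 × 9.01 = 1699 mg

1699 mg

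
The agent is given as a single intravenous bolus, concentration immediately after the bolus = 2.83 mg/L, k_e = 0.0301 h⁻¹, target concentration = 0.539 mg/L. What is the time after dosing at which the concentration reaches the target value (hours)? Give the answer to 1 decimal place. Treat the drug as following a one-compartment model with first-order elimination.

t = ln(C₀ / C) / k = ln(2.830 / 0.539) / 0.03010
  = ln(5.250) / 0.03010 = 1.658 / 0.03010 = 55.08 h

55.1 h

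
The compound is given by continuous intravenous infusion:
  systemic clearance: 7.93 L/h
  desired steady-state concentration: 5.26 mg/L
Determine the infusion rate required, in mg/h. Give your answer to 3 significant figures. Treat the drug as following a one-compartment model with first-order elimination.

41.7 mg/h

At steady state, infusion rate R₀ = Css × CL = 5.26 × 7.930 = 41.71 mg/h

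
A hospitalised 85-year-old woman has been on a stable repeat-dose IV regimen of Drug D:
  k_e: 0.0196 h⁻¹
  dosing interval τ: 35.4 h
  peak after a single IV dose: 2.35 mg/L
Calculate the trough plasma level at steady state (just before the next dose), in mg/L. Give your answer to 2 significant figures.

e^(−kτ) = e^(−0.01960 × 35.4) = 0.4997
Accumulation ratio R = 1 / (1 − e^(−kτ)) = 1 / (1 − 0.4997) = 1.999
Steady-state trough = C₀ × R × e^(−kτ) = 2.35 × 1.999 × 0.4997 = 2.347 mg/L

2.3 mg/L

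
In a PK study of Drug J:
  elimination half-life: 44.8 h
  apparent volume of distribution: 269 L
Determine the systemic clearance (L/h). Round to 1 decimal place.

k = ln2 / t½ = 0.693147 / 44.8 = 0.01547 h⁻¹
CL = k × Vd = 0.01547 × 269 = 4.161 L/h

4.2 L/h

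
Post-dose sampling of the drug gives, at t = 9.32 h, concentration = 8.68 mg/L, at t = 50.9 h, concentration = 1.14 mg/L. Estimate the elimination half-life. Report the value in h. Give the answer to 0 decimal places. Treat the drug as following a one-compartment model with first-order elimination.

k = ln(C₁/C₂) / (t₂ − t₁) = ln(8.68/1.14) / (50.9 − 9.32)
  = 2.030 / 41.58 = 0.04882 h⁻¹
t½ = ln2 / k = 0.693147 / 0.04882 = 14.20 h

14 h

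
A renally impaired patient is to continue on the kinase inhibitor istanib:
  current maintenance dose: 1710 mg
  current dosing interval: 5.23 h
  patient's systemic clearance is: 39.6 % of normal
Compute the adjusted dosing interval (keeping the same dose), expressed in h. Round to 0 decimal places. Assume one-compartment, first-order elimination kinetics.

13 h

To keep the same average steady-state level, dosing rate must scale with clearance.
CL ratio = 39.6 / 100 = 0.3960
New interval (same dose) = 5.23 / 0.3960 = 13.21 h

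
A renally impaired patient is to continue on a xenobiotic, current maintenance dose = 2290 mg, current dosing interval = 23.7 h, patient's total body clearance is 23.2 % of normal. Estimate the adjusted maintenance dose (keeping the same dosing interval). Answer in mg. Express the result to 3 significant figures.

To keep the same average steady-state level, dosing rate must scale with clearance.
CL ratio = 23.2 / 100 = 0.2320
New dose (same interval) = 2290 × 0.2320 = 531.3 mg

531 mg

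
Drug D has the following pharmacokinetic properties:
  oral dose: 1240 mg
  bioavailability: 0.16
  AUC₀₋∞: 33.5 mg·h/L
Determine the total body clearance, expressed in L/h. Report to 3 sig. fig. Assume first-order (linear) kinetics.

CL = F·Dose / AUC = 0.16 × 1240 / 33.5 = 5.922 L/h

5.92 L/h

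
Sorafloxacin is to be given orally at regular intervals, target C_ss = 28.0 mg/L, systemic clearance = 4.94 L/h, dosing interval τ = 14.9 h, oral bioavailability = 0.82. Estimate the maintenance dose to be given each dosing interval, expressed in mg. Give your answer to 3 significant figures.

At steady state, F × (Dose/τ) = Css × CL.
Dose = Css × CL × τ / F = 28.0 × 4.940 × 14.9 / 0.82 = 2513 mg

2510 mg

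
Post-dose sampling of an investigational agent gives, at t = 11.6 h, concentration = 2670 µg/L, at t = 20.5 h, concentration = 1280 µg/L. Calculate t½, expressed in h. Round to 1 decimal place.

k = ln(C₁/C₂) / (t₂ − t₁) = ln(2670/1280) / (20.5 − 11.6)
  = 0.7352 / 8.900 = 0.08261 h⁻¹
t½ = ln2 / k = 0.693147 / 0.08261 = 8.391 h

8.4 h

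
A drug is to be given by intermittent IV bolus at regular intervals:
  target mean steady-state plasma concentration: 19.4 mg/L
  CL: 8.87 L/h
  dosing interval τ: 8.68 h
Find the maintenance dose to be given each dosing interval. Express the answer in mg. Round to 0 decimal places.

At steady state, Dose/τ = Css × CL.
Dose = Css × CL × τ = 19.4 × 8.870 × 8.68 = 1494 mg

1494 mg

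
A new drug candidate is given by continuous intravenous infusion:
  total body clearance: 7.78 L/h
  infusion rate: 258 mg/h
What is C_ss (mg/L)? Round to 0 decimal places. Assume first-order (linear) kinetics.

33 mg/L

At steady state Css = R₀ / CL = 258 / 7.780 = 33.16 mg/L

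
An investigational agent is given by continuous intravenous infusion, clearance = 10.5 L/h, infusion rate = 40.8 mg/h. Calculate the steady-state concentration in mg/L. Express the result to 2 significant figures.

3.9 mg/L

At steady state Css = R₀ / CL = 40.8 / 10.50 = 3.886 mg/L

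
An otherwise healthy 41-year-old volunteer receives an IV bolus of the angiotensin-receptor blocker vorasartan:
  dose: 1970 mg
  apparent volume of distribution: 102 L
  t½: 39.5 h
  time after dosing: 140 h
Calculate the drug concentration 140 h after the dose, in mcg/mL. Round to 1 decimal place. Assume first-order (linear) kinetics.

C₀ = Dose / Vd = 1970 / 102 = 19.31 mg/L
k = ln2 / t½ = 0.693147 / 39.5 = 0.01755 h⁻¹
C = C₀ · e^(−k·t) = 19.31 × e^(−0.01755 × 140)
  = 19.31 × 0.08569 = 1.655 mg/L
(1.655 mg/L = 1.655 mcg/mL)

1.7 mcg/mL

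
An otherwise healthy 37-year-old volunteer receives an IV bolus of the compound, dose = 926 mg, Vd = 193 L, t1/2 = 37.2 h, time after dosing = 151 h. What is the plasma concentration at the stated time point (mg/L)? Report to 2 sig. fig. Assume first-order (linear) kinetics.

0.29 mg/L

C₀ = Dose / Vd = 926.0 / 193 = 4.798 mg/L
k = ln2 / t½ = 0.693147 / 37.2 = 0.01863 h⁻¹
C = C₀ · e^(−k·t) = 4.798 × e^(−0.01863 × 151)
  = 4.798 × 0.06002 = 0.2880 mg/L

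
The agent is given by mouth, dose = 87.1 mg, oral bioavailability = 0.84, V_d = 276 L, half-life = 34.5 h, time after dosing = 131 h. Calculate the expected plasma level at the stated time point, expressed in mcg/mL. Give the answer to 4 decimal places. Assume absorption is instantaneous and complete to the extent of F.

0.0191 mcg/mL

Amount reaching circulation = F × Dose = 0.84 × 87.10 = 73.16 mg
C₀ = F·Dose / Vd = 73.16 / 276 = 0.2651 mg/L
k = ln2 / t½ = 0.693147 / 34.5 = 0.02009 h⁻¹
C = C₀ · e^(−k·t) = 0.2651 × e^(−0.02009 × 131)
  = 0.2651 × 0.07195 = 0.01907 mg/L
(0.01907 mg/L = 0.01907 mcg/mL)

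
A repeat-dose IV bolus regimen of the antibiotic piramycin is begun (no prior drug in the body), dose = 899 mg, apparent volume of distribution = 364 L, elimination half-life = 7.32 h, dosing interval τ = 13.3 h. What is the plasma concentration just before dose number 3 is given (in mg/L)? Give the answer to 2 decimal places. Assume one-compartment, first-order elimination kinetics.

0.90 mg/L

C₀ per dose = Dose / Vd = 899 / 364 = 2.470 mg/L
k = ln2 / t½ = 0.693147 / 7.32 = 0.09469 h⁻¹
Fraction remaining after one interval: r = e^(−kτ) = e^(−0.09469 × 13.3) = 0.2838
Before dose 3, 2 doses have been given (aged 1τ, 2τ).
C_trough = C₀ × (r + r²) = 2.470 × (0.2838 + 0.08054) = 0.8999 mg/L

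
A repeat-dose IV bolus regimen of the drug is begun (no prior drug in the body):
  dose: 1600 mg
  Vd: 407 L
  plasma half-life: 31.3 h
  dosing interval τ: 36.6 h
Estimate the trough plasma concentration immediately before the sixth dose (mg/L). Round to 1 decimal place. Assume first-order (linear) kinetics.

3.1 mg/L

C₀ per dose = Dose / Vd = 1600 / 407 = 3.931 mg/L
k = ln2 / t½ = 0.693147 / 31.3 = 0.02215 h⁻¹
Fraction remaining after one interval: r = e^(−kτ) = e^(−0.02215 × 36.6) = 0.4446
Before dose 6, 5 doses have been given (aged 1τ, 2τ, 3τ, 4τ, 5τ).
C_trough = C₀ × (r + r² + … + r^5) = C₀ × r(1−r^5)/(1−r)
        = 3.931 × 0.4446 × (1 − 0.01737) / (1 − 0.4446) = 3.092 mg/L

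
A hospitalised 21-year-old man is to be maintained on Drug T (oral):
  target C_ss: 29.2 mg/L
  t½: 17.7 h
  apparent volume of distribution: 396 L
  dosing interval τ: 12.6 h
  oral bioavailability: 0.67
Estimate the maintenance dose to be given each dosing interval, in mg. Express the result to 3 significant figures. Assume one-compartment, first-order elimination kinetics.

k = ln2 / t½ = 0.693147 / 17.7 = 0.03916 h⁻¹
CL = k × Vd = 0.03916 × 396 = 15.51 L/h
At steady state, F × (Dose/τ) = Css × CL.
Dose = Css × CL × τ / F = 29.2 × 15.51 × 12.6 / 0.67 = 8517 mg

8520 mg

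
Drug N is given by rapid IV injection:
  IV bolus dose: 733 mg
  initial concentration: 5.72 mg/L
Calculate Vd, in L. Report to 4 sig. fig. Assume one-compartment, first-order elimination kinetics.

128.1 L

Vd = Dose / C₀ = 733.0 / 5.72 = 128.1 L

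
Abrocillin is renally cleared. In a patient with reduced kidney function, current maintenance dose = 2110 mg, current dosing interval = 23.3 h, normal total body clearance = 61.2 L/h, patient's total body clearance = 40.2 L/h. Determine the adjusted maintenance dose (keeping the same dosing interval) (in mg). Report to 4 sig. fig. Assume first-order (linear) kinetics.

1386 mg

To keep the same average steady-state level, dosing rate must scale with clearance.
CL ratio = 40.2 / 61.2 = 0.6569
New dose (same interval) = 2110 × 0.6569 = 1386 mg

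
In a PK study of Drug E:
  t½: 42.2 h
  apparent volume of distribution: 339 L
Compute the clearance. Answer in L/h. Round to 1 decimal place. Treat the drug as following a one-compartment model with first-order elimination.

5.6 L/h

k = ln2 / t½ = 0.693147 / 42.2 = 0.01643 h⁻¹
CL = k × Vd = 0.01643 × 339 = 5.570 L/h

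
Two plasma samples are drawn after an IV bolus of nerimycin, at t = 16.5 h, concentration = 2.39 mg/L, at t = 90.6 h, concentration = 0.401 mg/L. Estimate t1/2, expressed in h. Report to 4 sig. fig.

k = ln(C₁/C₂) / (t₂ − t₁) = ln(2.39/0.401) / (90.6 − 16.5)
  = 1.785 / 74.10 = 0.02409 h⁻¹
t½ = ln2 / k = 0.693147 / 0.02409 = 28.77 h

28.77 h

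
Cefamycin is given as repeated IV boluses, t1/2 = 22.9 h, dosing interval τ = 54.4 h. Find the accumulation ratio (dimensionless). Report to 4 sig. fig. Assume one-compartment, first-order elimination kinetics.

1.239

k = ln2 / t½ = 0.693147 / 22.9 = 0.03027 h⁻¹
e^(−kτ) = e^(−0.03027 × 54.4) = 0.1927
Accumulation ratio R = 1 / (1 − e^(−kτ)) = 1 / (1 − 0.1927) = 1.239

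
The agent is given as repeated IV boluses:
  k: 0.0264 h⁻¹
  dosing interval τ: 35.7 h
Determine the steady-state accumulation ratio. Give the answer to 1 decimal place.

1.6

e^(−kτ) = e^(−0.02640 × 35.7) = 0.3897
Accumulation ratio R = 1 / (1 − e^(−kτ)) = 1 / (1 − 0.3897) = 1.639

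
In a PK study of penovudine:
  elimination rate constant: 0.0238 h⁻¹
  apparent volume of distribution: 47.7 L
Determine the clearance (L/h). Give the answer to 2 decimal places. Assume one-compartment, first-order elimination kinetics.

CL = k × Vd = 0.0238 × 47.7 = 1.135 L/h

1.14 L/h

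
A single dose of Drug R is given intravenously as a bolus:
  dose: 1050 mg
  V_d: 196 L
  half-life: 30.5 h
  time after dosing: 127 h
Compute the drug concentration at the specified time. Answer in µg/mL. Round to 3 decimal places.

C₀ = Dose / Vd = 1050 / 196 = 5.357 mg/L
k = ln2 / t½ = 0.693147 / 30.5 = 0.02273 h⁻¹
C = C₀ · e^(−k·t) = 5.357 × e^(−0.02273 × 127)
  = 5.357 × 0.05576 = 0.2987 mg/L
(0.2987 mg/L = 0.2987 µg/mL)

0.299 µg/mL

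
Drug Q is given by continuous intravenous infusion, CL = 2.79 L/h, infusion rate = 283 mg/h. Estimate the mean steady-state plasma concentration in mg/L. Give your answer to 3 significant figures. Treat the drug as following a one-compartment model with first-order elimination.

101 mg/L

At steady state Css = R₀ / CL = 283 / 2.790 = 101.4 mg/L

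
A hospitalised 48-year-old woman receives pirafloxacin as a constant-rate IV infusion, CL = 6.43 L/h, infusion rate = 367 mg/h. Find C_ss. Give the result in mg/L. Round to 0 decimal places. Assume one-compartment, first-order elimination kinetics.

At steady state Css = R₀ / CL = 367 / 6.430 = 57.08 mg/L

57 mg/L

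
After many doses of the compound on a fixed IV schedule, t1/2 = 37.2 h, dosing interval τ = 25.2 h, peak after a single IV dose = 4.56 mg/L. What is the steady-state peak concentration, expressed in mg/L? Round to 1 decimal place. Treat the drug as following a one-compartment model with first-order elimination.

12.2 mg/L

k = ln2 / t½ = 0.693147 / 37.2 = 0.01863 h⁻¹
e^(−kτ) = e^(−0.01863 × 25.2) = 0.6253
Accumulation ratio R = 1 / (1 − e^(−kτ)) = 1 / (1 − 0.6253) = 2.669
Steady-state peak = C₀ × R = 4.56 × 2.669 = 12.17 mg/L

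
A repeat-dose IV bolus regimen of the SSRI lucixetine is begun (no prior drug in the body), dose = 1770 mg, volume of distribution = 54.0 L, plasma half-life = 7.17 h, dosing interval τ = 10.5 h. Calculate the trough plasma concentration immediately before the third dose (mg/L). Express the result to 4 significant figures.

16.18 mg/L

C₀ per dose = Dose / Vd = 1770 / 54.0 = 32.78 mg/L
k = ln2 / t½ = 0.693147 / 7.17 = 0.09667 h⁻¹
Fraction remaining after one interval: r = e^(−kτ) = e^(−0.09667 × 10.5) = 0.3624
Before dose 3, 2 doses have been given (aged 1τ, 2τ).
C_trough = C₀ × (r + r²) = 32.78 × (0.3624 + 0.1313) = 16.18 mg/L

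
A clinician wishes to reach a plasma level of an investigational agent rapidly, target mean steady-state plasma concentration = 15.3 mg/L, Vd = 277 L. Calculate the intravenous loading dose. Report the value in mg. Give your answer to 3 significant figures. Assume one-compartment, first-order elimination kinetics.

4240 mg

LD = Css × Vd = 15.3 × 277 = 4238 mg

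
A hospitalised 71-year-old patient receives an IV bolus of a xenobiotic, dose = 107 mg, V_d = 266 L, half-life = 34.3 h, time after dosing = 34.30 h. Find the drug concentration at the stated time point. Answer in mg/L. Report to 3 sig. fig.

0.201 mg/L

C₀ = Dose / Vd = 107.0 / 266 = 0.4023 mg/L
k = ln2 / t½ = 0.693147 / 34.3 = 0.02021 h⁻¹
t / t½ = 34.30 / 34.3 = 1 half-lives
C = C₀ × (1/2)^1 = 0.4023 × 0.5000 = 0.2012 mg/L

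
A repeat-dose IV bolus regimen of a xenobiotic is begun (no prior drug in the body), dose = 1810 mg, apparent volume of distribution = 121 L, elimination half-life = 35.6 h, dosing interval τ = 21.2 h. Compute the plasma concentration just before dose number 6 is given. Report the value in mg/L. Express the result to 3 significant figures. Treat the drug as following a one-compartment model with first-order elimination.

25.6 mg/L

C₀ per dose = Dose / Vd = 1810 / 121 = 14.96 mg/L
k = ln2 / t½ = 0.693147 / 35.6 = 0.01947 h⁻¹
Fraction remaining after one interval: r = e^(−kτ) = e^(−0.01947 × 21.2) = 0.6618
Before dose 6, 5 doses have been given (aged 1τ, 2τ, 3τ, 4τ, 5τ).
C_trough = C₀ × (r + r² + … + r^5) = C₀ × r(1−r^5)/(1−r)
        = 14.96 × 0.6618 × (1 − 0.1270) / (1 − 0.6618) = 25.56 mg/L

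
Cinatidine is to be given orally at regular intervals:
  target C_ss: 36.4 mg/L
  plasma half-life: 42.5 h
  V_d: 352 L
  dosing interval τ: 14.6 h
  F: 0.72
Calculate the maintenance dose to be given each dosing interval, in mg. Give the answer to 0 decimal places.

4237 mg

k = ln2 / t½ = 0.693147 / 42.5 = 0.01631 h⁻¹
CL = k × Vd = 0.01631 × 352 = 5.741 L/h
At steady state, F × (Dose/τ) = Css × CL.
Dose = Css × CL × τ / F = 36.4 × 5.741 × 14.6 / 0.72 = 4237 mg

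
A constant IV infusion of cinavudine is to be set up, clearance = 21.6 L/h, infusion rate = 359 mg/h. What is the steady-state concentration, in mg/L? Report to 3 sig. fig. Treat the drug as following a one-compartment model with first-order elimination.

16.6 mg/L

At steady state Css = R₀ / CL = 359 / 21.60 = 16.62 mg/L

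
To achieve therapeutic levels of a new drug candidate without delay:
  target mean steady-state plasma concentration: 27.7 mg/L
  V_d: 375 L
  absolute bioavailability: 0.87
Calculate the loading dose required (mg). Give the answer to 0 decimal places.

LD = Css × Vd / F = 27.7 × 375 / 0.87 = 11940 mg

11940 mg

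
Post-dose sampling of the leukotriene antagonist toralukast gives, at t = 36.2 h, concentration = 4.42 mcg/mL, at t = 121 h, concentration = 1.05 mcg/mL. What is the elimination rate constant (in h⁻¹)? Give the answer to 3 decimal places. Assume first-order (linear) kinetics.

0.017 h⁻¹

k = ln(C₁/C₂) / (t₂ − t₁) = ln(4.42/1.05) / (121 − 36.2)
  = 1.437 / 84.80 = 0.01695 h⁻¹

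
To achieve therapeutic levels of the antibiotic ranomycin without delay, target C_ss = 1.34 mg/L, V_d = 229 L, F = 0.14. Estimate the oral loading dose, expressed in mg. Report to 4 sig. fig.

2192 mg

LD = Css × Vd / F = 1.34 × 229 / 0.14 = 2192 mg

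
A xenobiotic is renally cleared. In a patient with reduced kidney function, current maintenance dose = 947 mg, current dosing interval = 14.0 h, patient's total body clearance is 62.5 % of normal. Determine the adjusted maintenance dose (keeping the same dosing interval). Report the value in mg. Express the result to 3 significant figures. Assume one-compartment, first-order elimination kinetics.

592 mg

To keep the same average steady-state level, dosing rate must scale with clearance.
CL ratio = 62.5 / 100 = 0.6250
New dose (same interval) = 947 × 0.6250 = 591.9 mg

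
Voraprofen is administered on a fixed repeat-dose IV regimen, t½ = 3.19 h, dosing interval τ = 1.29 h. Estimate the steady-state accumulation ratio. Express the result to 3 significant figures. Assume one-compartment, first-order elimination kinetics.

k = ln2 / t½ = 0.693147 / 3.19 = 0.2173 h⁻¹
e^(−kτ) = e^(−0.2173 × 1.29) = 0.7555
Accumulation ratio R = 1 / (1 − e^(−kτ)) = 1 / (1 − 0.7555) = 4.090

4.09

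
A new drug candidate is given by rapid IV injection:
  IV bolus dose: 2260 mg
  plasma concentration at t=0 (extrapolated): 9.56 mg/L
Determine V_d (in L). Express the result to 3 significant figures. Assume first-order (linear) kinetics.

Vd = Dose / C₀ = 2260 / 9.56 = 236.4 L

236 L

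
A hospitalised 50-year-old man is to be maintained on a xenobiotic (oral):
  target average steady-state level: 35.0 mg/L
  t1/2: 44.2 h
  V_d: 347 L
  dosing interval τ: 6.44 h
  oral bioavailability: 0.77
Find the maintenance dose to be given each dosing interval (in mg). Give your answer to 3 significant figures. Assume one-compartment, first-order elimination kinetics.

1590 mg

k = ln2 / t½ = 0.693147 / 44.2 = 0.01568 h⁻¹
CL = k × Vd = 0.01568 × 347 = 5.441 L/h
At steady state, F × (Dose/τ) = Css × CL.
Dose = Css × CL × τ / F = 35.0 × 5.441 × 6.44 / 0.77 = 1593 mg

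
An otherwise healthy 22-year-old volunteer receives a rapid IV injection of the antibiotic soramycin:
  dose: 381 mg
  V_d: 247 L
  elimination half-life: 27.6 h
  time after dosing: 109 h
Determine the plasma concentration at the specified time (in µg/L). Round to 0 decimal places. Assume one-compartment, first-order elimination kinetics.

C₀ = Dose / Vd = 381.0 / 247 = 1.543 mg/L
k = ln2 / t½ = 0.693147 / 27.6 = 0.02511 h⁻¹
C = C₀ · e^(−k·t) = 1.543 × e^(−0.02511 × 109)
  = 1.543 × 0.06476 = 0.09992 mg/L
Convert: 0.09992 mg/L × 1000 = 99.92 µg/L

100 µg/L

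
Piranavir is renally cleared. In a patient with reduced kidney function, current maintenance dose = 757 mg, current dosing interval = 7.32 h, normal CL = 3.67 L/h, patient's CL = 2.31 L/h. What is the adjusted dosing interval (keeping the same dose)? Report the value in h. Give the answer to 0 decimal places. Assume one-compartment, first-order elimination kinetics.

12 h

To keep the same average steady-state level, dosing rate must scale with clearance.
CL ratio = 2.31 / 3.67 = 0.6294
New interval (same dose) = 7.32 / 0.6294 = 11.63 h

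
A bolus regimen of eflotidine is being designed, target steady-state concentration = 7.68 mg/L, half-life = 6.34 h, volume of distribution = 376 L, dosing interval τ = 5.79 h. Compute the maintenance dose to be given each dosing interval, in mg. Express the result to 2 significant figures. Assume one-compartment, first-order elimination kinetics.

1800 mg

k = ln2 / t½ = 0.693147 / 6.34 = 0.1093 h⁻¹
CL = k × Vd = 0.1093 × 376 = 41.10 L/h
At steady state, Dose/τ = Css × CL.
Dose = Css × CL × τ = 7.68 × 41.10 × 5.79 = 1828 mg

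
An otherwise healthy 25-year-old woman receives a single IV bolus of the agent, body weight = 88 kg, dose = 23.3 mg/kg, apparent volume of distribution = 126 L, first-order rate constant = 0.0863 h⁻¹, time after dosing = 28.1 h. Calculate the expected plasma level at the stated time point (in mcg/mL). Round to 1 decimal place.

1.4 mcg/mL

Total dose = 23.3 × 88 = 2050 mg
C₀ = Dose / Vd = 2050 / 126 = 16.27 mg/L
C = C₀ · e^(−k·t) = 16.27 × e^(−0.08630 × 28.1)
  = 16.27 × 0.08848 = 1.440 mg/L
(1.440 mg/L = 1.440 mcg/mL)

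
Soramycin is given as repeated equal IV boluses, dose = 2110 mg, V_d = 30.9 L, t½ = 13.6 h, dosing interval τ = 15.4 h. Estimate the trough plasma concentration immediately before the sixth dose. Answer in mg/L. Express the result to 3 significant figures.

56.1 mg/L

C₀ per dose = Dose / Vd = 2110 / 30.9 = 68.28 mg/L
k = ln2 / t½ = 0.693147 / 13.6 = 0.05097 h⁻¹
Fraction remaining after one interval: r = e^(−kτ) = e^(−0.05097 × 15.4) = 0.4561
Before dose 6, 5 doses have been given (aged 1τ, 2τ, 3τ, 4τ, 5τ).
C_trough = C₀ × (r + r² + … + r^5) = C₀ × r(1−r^5)/(1−r)
        = 68.28 × 0.4561 × (1 − 0.01974) / (1 − 0.4561) = 56.13 mg/L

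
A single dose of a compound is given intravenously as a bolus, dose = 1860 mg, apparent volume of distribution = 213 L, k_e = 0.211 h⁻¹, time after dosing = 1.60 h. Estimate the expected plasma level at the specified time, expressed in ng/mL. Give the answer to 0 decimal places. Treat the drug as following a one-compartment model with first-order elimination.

C₀ = Dose / Vd = 1860 / 213 = 8.732 mg/L
C = C₀ · e^(−k·t) = 8.732 × e^(−0.2110 × 1.60)
  = 8.732 × 0.7135 = 6.230 mg/L
Convert: 6.230 mg/L × 1000 = 6230 ng/mL

6230 ng/mL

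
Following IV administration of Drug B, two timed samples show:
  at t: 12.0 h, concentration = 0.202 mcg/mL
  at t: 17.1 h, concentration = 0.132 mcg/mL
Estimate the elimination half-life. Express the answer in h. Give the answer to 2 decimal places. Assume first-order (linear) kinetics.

8.31 h

k = ln(C₁/C₂) / (t₂ − t₁) = ln(0.202/0.132) / (17.1 − 12.0)
  = 0.4255 / 5.100 = 0.08343 h⁻¹
t½ = ln2 / k = 0.693147 / 0.08343 = 8.308 h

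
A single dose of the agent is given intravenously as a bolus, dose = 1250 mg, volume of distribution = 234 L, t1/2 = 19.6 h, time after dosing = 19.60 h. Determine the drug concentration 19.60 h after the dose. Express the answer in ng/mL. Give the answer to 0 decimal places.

2671 ng/mL

C₀ = Dose / Vd = 1250 / 234 = 5.342 mg/L
k = ln2 / t½ = 0.693147 / 19.6 = 0.03536 h⁻¹
t / t½ = 19.60 / 19.6 = 1 half-lives
C = C₀ × (1/2)^1 = 5.342 × 0.5000 = 2.671 mg/L
Convert: 2.671 mg/L × 1000 = 2671 ng/mL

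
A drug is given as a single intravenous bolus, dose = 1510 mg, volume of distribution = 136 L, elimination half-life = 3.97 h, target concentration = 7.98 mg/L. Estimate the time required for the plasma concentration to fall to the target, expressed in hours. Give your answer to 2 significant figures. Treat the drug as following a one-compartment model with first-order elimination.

1.9 h

C₀ = Dose / Vd = 1510 / 136 = 11.10 mg/L
k = ln2 / t½ = 0.693147 / 3.97 = 0.1746 h⁻¹
t = ln(C₀ / C) / k = ln(11.10 / 7.98) / 0.1746
  = ln(1.391) / 0.1746 = 0.3300 / 0.1746 = 1.890 h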